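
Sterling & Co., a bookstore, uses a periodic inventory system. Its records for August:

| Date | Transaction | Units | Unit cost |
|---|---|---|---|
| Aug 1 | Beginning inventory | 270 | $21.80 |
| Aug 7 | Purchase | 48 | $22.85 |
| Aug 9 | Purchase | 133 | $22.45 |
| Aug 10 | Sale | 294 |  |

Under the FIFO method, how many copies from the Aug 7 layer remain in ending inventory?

24

Aug 10, 294 sold [FIFO — oldest first]: 270 @ $21.80 + 24 @ $22.85 = $6,434.40
Ending inventory: 24 @ $22.85 + 133 @ $22.45 = $3,534.25
Check: goods available $9,968.65 = COGS $6,434.40 + ending $3,534.25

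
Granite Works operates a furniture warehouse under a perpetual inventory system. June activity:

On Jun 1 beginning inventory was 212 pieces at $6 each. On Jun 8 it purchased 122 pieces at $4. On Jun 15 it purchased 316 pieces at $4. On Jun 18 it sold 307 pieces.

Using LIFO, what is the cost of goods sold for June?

COGS = $1,228

Jun 18, 307 sold [LIFO — newest first]: 307 @ $4 = $1,228
Ending inventory: 212 @ $6 + 122 @ $4 + 9 @ $4 = $1,796
Check: goods available $3,024 = COGS $1,228 + ending $1,796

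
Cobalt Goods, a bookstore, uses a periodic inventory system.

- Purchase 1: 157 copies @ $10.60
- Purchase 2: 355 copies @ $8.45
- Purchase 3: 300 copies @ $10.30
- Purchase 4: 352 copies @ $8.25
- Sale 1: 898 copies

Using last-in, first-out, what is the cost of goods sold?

COGS = $8,072.70

Sale 1 (898) [LIFO — newest first]: 352 @ $8.25 + 300 @ $10.30 + 246 @ $8.45 = $8,072.70
Ending inventory: 157 @ $10.60 + 109 @ $8.45 = $2,585.25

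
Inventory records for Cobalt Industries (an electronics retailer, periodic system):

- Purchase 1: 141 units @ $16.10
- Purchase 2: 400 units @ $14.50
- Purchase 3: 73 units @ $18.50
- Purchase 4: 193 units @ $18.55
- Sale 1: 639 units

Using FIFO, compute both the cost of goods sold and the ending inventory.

Sale 1 (639) [FIFO — oldest first]: 141 @ $16.10 + 400 @ $14.50 + 73 @ $18.50 + 25 @ $18.55 = $9,884.35
Ending inventory: 168 @ $18.55 = $3,116.40

COGS = $9,884.35; ending inventory = $3,116.40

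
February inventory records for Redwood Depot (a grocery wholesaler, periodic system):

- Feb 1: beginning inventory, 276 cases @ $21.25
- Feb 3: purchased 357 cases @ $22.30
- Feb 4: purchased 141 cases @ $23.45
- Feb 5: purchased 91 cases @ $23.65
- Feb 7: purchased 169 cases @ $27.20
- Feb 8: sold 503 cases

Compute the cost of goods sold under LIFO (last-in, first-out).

Feb 8, 503 sold [LIFO — newest first]: 169 @ $27.20 + 91 @ $23.65 + 141 @ $23.45 + 102 @ $22.30 = $12,330.00
Ending inventory: 276 @ $21.25 + 255 @ $22.30 = $11,551.50
Check: goods available $23,881.50 = COGS $12,330.00 + ending $11,551.50

COGS = $12,330.00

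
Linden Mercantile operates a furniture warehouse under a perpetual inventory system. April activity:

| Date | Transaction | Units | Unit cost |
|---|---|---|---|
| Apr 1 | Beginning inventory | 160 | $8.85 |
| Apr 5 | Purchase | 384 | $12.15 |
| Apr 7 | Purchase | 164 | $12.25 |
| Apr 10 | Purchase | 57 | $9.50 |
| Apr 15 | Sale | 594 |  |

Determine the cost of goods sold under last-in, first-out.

Apr 15, 594 sold [LIFO — newest first]: 57 @ $9.50 + 164 @ $12.25 + 373 @ $12.15 = $7,082.45
Ending inventory: 160 @ $8.85 + 11 @ $12.15 = $1,549.65

COGS = $7,082.45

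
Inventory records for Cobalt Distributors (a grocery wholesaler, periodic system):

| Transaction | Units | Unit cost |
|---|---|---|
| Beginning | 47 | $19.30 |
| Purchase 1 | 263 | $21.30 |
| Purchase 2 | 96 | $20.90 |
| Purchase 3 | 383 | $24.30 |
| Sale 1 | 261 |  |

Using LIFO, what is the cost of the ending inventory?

Sale 1 (261) [LIFO — newest first]: 261 @ $24.30 = $6,342.30
Ending inventory: 47 @ $19.30 + 263 @ $21.30 + 96 @ $20.90 + 122 @ $24.30 = $11,480.00
Check: goods available $17,822.30 = COGS $6,342.30 + ending $11,480.00

Ending inventory = $11,480.00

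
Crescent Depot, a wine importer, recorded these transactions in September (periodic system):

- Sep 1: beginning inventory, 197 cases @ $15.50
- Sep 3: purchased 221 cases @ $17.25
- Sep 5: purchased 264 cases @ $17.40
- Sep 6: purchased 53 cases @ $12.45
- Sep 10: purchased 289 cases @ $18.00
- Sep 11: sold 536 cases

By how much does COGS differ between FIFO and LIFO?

$318.50

FIFO COGS: 197 @ $15.50 + 221 @ $17.25 + 118 @ $17.40 = $8,918.95
LIFO COGS: 289 @ $18.00 + 53 @ $12.45 + 194 @ $17.40 = $9,237.45
Difference = |$8,918.95 − $9,237.45| = $318.50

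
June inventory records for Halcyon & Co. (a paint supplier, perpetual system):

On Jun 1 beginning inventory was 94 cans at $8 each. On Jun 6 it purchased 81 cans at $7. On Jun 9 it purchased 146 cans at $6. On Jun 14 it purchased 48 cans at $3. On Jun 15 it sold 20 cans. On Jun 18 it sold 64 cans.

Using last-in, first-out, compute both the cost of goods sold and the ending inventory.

Jun 15, 20 sold [LIFO — newest first]: 20 @ $3 = $60
Jun 18, 64 sold [LIFO — newest first]: 28 @ $3 + 36 @ $6 = $300
Total COGS = $60 + $300 = $360
Ending inventory: 94 @ $8 + 81 @ $7 + 110 @ $6 = $1,979

COGS = $360; ending inventory = $1,979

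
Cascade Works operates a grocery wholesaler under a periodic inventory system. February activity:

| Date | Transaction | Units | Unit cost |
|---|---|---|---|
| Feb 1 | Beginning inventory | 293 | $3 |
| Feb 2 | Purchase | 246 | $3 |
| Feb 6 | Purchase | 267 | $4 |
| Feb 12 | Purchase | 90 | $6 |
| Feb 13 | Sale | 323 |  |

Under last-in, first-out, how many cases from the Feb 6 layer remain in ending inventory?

34

Feb 13, 323 sold [LIFO — newest first]: 90 @ $6 + 233 @ $4 = $1,472
Ending inventory: 293 @ $3 + 246 @ $3 + 34 @ $4 = $1,753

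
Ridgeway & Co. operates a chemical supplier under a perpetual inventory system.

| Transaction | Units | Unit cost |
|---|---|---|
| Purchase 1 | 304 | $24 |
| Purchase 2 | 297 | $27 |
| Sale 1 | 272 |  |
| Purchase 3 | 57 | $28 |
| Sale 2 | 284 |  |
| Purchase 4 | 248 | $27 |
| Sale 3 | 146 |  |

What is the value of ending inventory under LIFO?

Sale 1 (272) [LIFO — newest first]: 272 @ $27 = $7,344
Sale 2 (284) [LIFO — newest first]: 57 @ $28 + 25 @ $27 + 202 @ $24 = $7,119
Sale 3 (146) [LIFO — newest first]: 146 @ $27 = $3,942
Total COGS = $7,344 + $7,119 + $3,942 = $18,405
Ending inventory: 102 @ $24 + 102 @ $27 = $5,202
Check: goods available $23,607 = COGS $18,405 + ending $5,202

Ending inventory = $5,202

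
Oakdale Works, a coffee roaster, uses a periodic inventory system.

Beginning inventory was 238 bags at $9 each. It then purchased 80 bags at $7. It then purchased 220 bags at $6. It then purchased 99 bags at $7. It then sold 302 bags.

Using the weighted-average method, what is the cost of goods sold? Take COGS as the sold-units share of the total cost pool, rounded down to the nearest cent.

COGS = $2,235.36

Sale 1, sell 302: 302/637 × $4,715.00 → $2,235.36
Ending inventory (cost pool remaining) = $2,479.64
Check: goods available $4,715.00 = COGS $2,235.36 + ending $2,479.64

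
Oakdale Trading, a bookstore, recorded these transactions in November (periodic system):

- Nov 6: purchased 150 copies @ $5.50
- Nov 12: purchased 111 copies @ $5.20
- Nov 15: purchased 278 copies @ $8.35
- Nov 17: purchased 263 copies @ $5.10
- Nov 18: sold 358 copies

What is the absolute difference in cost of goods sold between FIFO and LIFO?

$77.60

FIFO COGS: 150 @ $5.50 + 111 @ $5.20 + 97 @ $8.35 = $2,212.15
LIFO COGS: 263 @ $5.10 + 95 @ $8.35 = $2,134.55
Difference = |$2,212.15 − $2,134.55| = $77.60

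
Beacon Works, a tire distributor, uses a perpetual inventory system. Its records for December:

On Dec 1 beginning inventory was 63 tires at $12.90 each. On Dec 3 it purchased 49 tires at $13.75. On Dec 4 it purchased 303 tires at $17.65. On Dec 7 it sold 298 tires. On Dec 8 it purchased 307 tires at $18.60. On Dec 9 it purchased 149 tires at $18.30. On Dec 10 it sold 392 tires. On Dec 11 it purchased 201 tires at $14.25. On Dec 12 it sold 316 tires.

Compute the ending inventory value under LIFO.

Dec 7, 298 sold [LIFO — newest first]: 298 @ $17.65 = $5,259.70
Dec 10, 392 sold [LIFO — newest first]: 149 @ $18.30 + 243 @ $18.60 = $7,246.50
Dec 12, 316 sold [LIFO — newest first]: 201 @ $14.25 + 64 @ $18.60 + 5 @ $17.65 + 46 @ $13.75 = $4,775.40
Total COGS = $5,259.70 + $7,246.50 + $4,775.40 = $17,281.60
Ending inventory: 63 @ $12.90 + 3 @ $13.75 = $853.95

Ending inventory = $853.95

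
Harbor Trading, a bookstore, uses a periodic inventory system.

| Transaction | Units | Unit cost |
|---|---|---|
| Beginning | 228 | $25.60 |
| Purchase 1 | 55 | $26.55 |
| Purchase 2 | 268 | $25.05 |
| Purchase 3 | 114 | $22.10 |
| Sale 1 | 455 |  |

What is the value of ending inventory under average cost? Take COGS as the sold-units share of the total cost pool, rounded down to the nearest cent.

Sale 1, sell 455: 455/665 × $16,529.85 → $11,309.89
Ending inventory (cost pool remaining) = $5,219.96
Check: goods available $16,529.85 = COGS $11,309.89 + ending $5,219.96

Ending inventory = $5,219.96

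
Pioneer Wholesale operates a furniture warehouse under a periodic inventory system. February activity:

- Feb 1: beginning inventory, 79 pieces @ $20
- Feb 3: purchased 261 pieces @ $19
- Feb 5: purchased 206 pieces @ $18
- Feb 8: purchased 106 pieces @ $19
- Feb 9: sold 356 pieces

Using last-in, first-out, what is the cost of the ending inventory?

Feb 9, 356 sold [LIFO — newest first]: 106 @ $19 + 206 @ $18 + 44 @ $19 = $6,558
Ending inventory: 79 @ $20 + 217 @ $19 = $5,703

Ending inventory = $5,703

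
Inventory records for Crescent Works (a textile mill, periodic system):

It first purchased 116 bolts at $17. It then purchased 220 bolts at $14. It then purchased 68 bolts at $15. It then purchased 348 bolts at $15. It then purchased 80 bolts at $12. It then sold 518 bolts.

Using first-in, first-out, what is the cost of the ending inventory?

Ending inventory = $4,470

Sale 1 (518) [FIFO — oldest first]: 116 @ $17 + 220 @ $14 + 68 @ $15 + 114 @ $15 = $7,782
Ending inventory: 234 @ $15 + 80 @ $12 = $4,470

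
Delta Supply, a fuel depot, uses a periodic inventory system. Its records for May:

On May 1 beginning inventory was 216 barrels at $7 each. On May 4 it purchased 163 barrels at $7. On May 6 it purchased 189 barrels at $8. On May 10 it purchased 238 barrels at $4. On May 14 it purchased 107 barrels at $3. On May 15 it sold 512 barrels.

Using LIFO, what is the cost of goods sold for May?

COGS = $2,609

May 15, 512 sold [LIFO — newest first]: 107 @ $3 + 238 @ $4 + 167 @ $8 = $2,609
Ending inventory: 216 @ $7 + 163 @ $7 + 22 @ $8 = $2,829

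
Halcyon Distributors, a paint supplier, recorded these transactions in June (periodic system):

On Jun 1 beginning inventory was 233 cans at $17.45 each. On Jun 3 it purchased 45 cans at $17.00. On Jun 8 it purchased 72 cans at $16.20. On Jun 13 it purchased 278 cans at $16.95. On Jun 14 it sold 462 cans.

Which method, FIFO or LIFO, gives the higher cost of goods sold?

FIFO

FIFO COGS: 233 @ $17.45 + 45 @ $17.00 + 72 @ $16.20 + 112 @ $16.95 = $7,895.65
LIFO COGS: 278 @ $16.95 + 72 @ $16.20 + 45 @ $17.00 + 67 @ $17.45 = $7,812.65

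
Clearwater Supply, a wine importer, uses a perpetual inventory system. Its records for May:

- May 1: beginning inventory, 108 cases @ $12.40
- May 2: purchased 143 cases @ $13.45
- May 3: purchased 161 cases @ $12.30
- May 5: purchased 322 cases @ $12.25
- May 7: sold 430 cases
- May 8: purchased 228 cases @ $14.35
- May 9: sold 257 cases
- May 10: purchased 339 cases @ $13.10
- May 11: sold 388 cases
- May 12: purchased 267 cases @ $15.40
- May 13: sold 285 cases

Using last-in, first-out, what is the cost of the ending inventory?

Ending inventory = $2,684.20

May 7, 430 sold [LIFO — newest first]: 322 @ $12.25 + 108 @ $12.30 = $5,272.90
May 9, 257 sold [LIFO — newest first]: 228 @ $14.35 + 29 @ $12.30 = $3,628.50
May 11, 388 sold [LIFO — newest first]: 339 @ $13.10 + 24 @ $12.30 + 25 @ $13.45 = $5,072.35
May 13, 285 sold [LIFO — newest first]: 267 @ $15.40 + 18 @ $13.45 = $4,353.90
Total COGS = $5,272.90 + $3,628.50 + $5,072.35 + $4,353.90 = $18,327.65
Ending inventory: 108 @ $12.40 + 100 @ $13.45 = $2,684.20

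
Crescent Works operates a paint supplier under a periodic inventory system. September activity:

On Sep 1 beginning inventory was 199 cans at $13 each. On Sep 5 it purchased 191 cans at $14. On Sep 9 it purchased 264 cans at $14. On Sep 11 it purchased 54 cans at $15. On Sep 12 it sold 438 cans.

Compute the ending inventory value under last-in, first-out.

Ending inventory = $3,581

Sep 12, 438 sold [LIFO — newest first]: 54 @ $15 + 264 @ $14 + 120 @ $14 = $6,186
Ending inventory: 199 @ $13 + 71 @ $14 = $3,581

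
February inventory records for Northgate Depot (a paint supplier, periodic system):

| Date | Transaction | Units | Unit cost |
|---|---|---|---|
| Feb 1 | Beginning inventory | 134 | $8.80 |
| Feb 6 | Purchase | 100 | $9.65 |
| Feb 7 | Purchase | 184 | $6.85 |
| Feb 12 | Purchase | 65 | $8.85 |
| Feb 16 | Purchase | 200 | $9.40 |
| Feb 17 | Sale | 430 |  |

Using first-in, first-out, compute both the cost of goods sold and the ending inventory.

Feb 17, 430 sold [FIFO — oldest first]: 134 @ $8.80 + 100 @ $9.65 + 184 @ $6.85 + 12 @ $8.85 = $3,510.80
Ending inventory: 53 @ $8.85 + 200 @ $9.40 = $2,349.05
Check: goods available $5,859.85 = COGS $3,510.80 + ending $2,349.05

COGS = $3,510.80; ending inventory = $2,349.05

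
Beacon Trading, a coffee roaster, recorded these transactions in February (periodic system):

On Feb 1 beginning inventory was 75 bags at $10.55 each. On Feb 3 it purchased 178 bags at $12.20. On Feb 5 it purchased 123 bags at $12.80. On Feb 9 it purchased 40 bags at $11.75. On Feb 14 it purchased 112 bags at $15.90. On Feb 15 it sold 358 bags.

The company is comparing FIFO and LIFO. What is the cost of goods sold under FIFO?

FIFO COGS: 75 @ $10.55 + 178 @ $12.20 + 105 @ $12.80 = $4,306.85
LIFO COGS: 112 @ $15.90 + 40 @ $11.75 + 123 @ $12.80 + 83 @ $12.20 = $4,837.80

COGS = $4,306.85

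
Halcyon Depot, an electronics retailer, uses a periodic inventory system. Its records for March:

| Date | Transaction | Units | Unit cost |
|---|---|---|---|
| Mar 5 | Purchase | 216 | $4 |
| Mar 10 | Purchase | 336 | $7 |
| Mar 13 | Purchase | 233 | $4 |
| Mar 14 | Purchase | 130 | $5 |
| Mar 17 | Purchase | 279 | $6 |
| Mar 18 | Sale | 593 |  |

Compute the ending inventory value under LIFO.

Ending inventory = $3,412

Mar 18, 593 sold [LIFO — newest first]: 279 @ $6 + 130 @ $5 + 184 @ $4 = $3,060
Ending inventory: 216 @ $4 + 336 @ $7 + 49 @ $4 = $3,412
Check: goods available $6,472 = COGS $3,060 + ending $3,412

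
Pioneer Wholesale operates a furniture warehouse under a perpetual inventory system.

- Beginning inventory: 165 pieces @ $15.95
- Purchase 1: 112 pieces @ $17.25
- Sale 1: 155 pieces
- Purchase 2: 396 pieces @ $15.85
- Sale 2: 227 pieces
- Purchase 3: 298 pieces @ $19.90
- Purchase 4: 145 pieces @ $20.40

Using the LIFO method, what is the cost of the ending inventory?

Ending inventory = $13,512.75

Sale 1 (155) [LIFO — newest first]: 112 @ $17.25 + 43 @ $15.95 = $2,617.85
Sale 2 (227) [LIFO — newest first]: 227 @ $15.85 = $3,597.95
Total COGS = $2,617.85 + $3,597.95 = $6,215.80
Ending inventory: 122 @ $15.95 + 169 @ $15.85 + 298 @ $19.90 + 145 @ $20.40 = $13,512.75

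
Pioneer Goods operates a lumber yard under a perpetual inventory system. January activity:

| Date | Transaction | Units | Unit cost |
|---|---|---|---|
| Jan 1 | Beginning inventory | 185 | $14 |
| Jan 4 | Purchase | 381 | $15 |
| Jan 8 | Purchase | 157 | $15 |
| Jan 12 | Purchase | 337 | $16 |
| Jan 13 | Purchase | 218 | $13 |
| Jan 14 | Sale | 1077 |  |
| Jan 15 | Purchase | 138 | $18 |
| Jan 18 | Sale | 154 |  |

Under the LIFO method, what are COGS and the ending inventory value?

Jan 14, 1077 sold [LIFO — newest first]: 218 @ $13 + 337 @ $16 + 157 @ $15 + 365 @ $15 = $16,056
Jan 18, 154 sold [LIFO — newest first]: 138 @ $18 + 16 @ $15 = $2,724
Total COGS = $16,056 + $2,724 = $18,780
Ending inventory: 185 @ $14 = $2,590
Check: goods available $21,370 = COGS $18,780 + ending $2,590

COGS = $18,780; ending inventory = $2,590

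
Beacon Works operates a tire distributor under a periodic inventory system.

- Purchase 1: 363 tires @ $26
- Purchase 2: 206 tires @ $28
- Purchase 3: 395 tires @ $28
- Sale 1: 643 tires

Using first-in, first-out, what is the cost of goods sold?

COGS = $17,278

Sale 1 (643) [FIFO — oldest first]: 363 @ $26 + 206 @ $28 + 74 @ $28 = $17,278
Ending inventory: 321 @ $28 = $8,988
Check: goods available $26,266 = COGS $17,278 + ending $8,988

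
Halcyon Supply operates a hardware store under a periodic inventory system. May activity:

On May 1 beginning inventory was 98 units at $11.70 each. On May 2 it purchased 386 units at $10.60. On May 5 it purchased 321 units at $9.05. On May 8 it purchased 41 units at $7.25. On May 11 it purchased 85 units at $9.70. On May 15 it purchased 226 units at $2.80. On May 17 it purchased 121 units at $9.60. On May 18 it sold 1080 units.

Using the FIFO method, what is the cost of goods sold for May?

May 18, 1080 sold [FIFO — oldest first]: 98 @ $11.70 + 386 @ $10.60 + 321 @ $9.05 + 41 @ $7.25 + 85 @ $9.70 + 149 @ $2.80 = $9,682.20
Ending inventory: 77 @ $2.80 + 121 @ $9.60 = $1,377.20

COGS = $9,682.20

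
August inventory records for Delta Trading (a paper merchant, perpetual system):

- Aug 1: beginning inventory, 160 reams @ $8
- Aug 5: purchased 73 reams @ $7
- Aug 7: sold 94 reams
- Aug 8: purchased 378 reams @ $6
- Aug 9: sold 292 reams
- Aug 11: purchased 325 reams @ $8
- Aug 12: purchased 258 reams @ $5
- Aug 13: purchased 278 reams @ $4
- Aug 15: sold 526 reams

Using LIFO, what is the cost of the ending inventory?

Aug 7, 94 sold [LIFO — newest first]: 73 @ $7 + 21 @ $8 = $679
Aug 9, 292 sold [LIFO — newest first]: 292 @ $6 = $1,752
Aug 15, 526 sold [LIFO — newest first]: 278 @ $4 + 248 @ $5 = $2,352
Total COGS = $679 + $1,752 + $2,352 = $4,783
Ending inventory: 139 @ $8 + 86 @ $6 + 325 @ $8 + 10 @ $5 = $4,278

Ending inventory = $4,278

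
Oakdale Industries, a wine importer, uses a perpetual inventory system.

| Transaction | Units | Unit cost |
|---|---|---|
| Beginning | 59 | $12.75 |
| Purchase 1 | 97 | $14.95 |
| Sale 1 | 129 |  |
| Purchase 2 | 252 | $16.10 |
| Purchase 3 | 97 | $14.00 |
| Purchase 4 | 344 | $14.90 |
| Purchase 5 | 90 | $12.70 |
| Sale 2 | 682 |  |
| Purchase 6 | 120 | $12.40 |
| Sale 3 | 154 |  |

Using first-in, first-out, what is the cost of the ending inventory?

Ending inventory = $1,165.60

Sale 1 (129) [FIFO — oldest first]: 59 @ $12.75 + 70 @ $14.95 = $1,798.75
Sale 2 (682) [FIFO — oldest first]: 27 @ $14.95 + 252 @ $16.10 + 97 @ $14.00 + 306 @ $14.90 = $10,378.25
Sale 3 (154) [FIFO — oldest first]: 38 @ $14.90 + 90 @ $12.70 + 26 @ $12.40 = $2,031.60
Total COGS = $1,798.75 + $10,378.25 + $2,031.60 = $14,208.60
Ending inventory: 94 @ $12.40 = $1,165.60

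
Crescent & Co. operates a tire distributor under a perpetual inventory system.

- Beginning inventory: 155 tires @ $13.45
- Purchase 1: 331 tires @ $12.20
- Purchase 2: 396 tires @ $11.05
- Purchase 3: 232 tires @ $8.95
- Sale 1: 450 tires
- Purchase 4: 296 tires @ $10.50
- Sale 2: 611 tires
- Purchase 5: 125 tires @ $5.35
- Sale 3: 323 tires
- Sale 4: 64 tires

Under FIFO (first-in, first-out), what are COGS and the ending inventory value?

COGS = $15,886.45; ending inventory = $465.45

Sale 1 (450) [FIFO — oldest first]: 155 @ $13.45 + 295 @ $12.20 = $5,683.75
Sale 2 (611) [FIFO — oldest first]: 36 @ $12.20 + 396 @ $11.05 + 179 @ $8.95 = $6,417.05
Sale 3 (323) [FIFO — oldest first]: 53 @ $8.95 + 270 @ $10.50 = $3,309.35
Sale 4 (64) [FIFO — oldest first]: 26 @ $10.50 + 38 @ $5.35 = $476.30
Total COGS = $5,683.75 + $6,417.05 + $3,309.35 + $476.30 = $15,886.45
Ending inventory: 87 @ $5.35 = $465.45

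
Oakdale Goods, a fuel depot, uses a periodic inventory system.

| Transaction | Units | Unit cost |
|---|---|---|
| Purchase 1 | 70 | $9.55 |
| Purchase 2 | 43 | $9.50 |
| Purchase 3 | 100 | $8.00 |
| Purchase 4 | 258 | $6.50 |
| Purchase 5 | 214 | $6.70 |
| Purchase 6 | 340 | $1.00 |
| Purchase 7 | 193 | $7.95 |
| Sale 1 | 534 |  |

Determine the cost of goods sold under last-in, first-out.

Sale 1 (534) [LIFO — newest first]: 193 @ $7.95 + 340 @ $1.00 + 1 @ $6.70 = $1,881.05
Ending inventory: 70 @ $9.55 + 43 @ $9.50 + 100 @ $8.00 + 258 @ $6.50 + 213 @ $6.70 = $4,981.10

COGS = $1,881.05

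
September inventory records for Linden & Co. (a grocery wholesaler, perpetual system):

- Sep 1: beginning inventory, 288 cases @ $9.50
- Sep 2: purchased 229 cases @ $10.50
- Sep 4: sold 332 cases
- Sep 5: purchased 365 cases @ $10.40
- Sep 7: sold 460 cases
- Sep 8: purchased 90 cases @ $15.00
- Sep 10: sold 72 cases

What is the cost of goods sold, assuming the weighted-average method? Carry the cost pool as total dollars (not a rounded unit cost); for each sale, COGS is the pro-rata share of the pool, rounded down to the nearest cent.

COGS = $8,923.19

After Sep 1: 288 on hand, pool $2,736.00 (≈ $9.5000 each)
After Sep 2: 517 on hand, pool $5,140.50 (≈ $9.9429 each)
Sep 4, sell 332: 332/517 × $5,140.50 → $3,301.05
After Sep 5: 550 on hand, pool $5,635.45 (≈ $10.2463 each)
Sep 7, sell 460: 460/550 × $5,635.45 → $4,713.28
After Sep 8: 180 on hand, pool $2,272.17 (≈ $12.6232 each)
Sep 10, sell 72: 72/180 × $2,272.17 → $908.86
Total COGS = $3,301.05 + $4,713.28 + $908.86 = $8,923.19
Ending inventory (cost pool remaining) = $1,363.31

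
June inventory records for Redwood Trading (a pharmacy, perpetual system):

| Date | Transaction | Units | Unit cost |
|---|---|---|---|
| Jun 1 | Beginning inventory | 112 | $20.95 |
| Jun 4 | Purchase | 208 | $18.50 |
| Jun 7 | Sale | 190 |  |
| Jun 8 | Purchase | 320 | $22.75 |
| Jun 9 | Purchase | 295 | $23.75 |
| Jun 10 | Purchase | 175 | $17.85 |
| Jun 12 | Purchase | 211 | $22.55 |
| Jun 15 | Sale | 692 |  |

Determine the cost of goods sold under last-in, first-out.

Jun 7, 190 sold [LIFO — newest first]: 190 @ $18.50 = $3,515.00
Jun 15, 692 sold [LIFO — newest first]: 211 @ $22.55 + 175 @ $17.85 + 295 @ $23.75 + 11 @ $22.75 = $15,138.30
Total COGS = $3,515.00 + $15,138.30 = $18,653.30
Ending inventory: 112 @ $20.95 + 18 @ $18.50 + 309 @ $22.75 = $9,709.15
Check: goods available $28,362.45 = COGS $18,653.30 + ending $9,709.15

COGS = $18,653.30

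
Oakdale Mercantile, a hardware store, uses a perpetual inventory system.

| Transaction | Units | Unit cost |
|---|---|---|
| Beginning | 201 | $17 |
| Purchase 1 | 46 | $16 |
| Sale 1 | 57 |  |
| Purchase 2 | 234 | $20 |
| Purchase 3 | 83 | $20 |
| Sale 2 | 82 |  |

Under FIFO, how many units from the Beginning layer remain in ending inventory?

Sale 1 (57) [FIFO — oldest first]: 57 @ $17 = $969
Sale 2 (82) [FIFO — oldest first]: 82 @ $17 = $1,394
Total COGS = $969 + $1,394 = $2,363
Ending inventory: 62 @ $17 + 46 @ $16 + 234 @ $20 + 83 @ $20 = $8,130
Check: goods available $10,493 = COGS $2,363 + ending $8,130

62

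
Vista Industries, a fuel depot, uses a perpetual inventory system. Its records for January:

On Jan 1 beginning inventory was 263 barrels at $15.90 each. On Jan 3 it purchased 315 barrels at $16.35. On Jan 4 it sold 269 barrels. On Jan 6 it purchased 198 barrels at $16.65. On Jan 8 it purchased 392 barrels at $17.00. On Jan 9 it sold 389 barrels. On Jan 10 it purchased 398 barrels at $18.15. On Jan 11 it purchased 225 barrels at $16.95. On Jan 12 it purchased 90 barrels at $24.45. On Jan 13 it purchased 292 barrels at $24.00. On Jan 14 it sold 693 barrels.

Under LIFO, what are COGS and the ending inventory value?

COGS = $25,594.30; ending inventory = $13,944.30

Jan 4, 269 sold [LIFO — newest first]: 269 @ $16.35 = $4,398.15
Jan 9, 389 sold [LIFO — newest first]: 389 @ $17.00 = $6,613.00
Jan 14, 693 sold [LIFO — newest first]: 292 @ $24.00 + 90 @ $24.45 + 225 @ $16.95 + 86 @ $18.15 = $14,583.15
Total COGS = $4,398.15 + $6,613.00 + $14,583.15 = $25,594.30
Ending inventory: 263 @ $15.90 + 46 @ $16.35 + 198 @ $16.65 + 3 @ $17.00 + 312 @ $18.15 = $13,944.30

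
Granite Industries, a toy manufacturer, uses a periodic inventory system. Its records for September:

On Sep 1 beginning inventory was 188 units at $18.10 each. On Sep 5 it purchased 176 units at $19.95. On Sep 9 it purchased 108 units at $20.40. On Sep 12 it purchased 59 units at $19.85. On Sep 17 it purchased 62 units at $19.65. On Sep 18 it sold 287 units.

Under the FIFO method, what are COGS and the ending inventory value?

Sep 18, 287 sold [FIFO — oldest first]: 188 @ $18.10 + 99 @ $19.95 = $5,377.85
Ending inventory: 77 @ $19.95 + 108 @ $20.40 + 59 @ $19.85 + 62 @ $19.65 = $6,128.80

COGS = $5,377.85; ending inventory = $6,128.80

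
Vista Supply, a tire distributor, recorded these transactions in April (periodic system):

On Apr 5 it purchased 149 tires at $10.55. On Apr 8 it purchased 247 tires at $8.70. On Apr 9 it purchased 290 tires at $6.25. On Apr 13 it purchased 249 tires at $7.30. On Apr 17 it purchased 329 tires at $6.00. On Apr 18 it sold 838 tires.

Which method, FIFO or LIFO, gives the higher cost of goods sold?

FIFO

FIFO COGS: 149 @ $10.55 + 247 @ $8.70 + 290 @ $6.25 + 152 @ $7.30 = $6,642.95
LIFO COGS: 329 @ $6.00 + 249 @ $7.30 + 260 @ $6.25 = $5,416.70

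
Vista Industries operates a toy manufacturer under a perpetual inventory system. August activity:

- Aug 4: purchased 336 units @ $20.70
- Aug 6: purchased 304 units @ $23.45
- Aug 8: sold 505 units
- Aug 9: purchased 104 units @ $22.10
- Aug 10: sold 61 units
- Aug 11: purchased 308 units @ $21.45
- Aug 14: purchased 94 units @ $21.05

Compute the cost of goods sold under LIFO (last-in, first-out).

COGS = $12,637.60

Aug 8, 505 sold [LIFO — newest first]: 304 @ $23.45 + 201 @ $20.70 = $11,289.50
Aug 10, 61 sold [LIFO — newest first]: 61 @ $22.10 = $1,348.10
Total COGS = $11,289.50 + $1,348.10 = $12,637.60
Ending inventory: 135 @ $20.70 + 43 @ $22.10 + 308 @ $21.45 + 94 @ $21.05 = $12,330.10
Check: goods available $24,967.70 = COGS $12,637.60 + ending $12,330.10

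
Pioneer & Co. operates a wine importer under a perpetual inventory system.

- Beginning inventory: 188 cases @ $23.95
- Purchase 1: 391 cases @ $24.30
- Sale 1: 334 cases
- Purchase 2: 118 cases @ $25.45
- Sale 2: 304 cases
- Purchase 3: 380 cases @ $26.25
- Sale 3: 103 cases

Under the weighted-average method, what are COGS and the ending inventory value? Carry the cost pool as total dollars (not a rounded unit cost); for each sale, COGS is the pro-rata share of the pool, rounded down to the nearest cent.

COGS = $18,236.63; ending inventory = $8,745.37

After Beginning: 188 on hand, pool $4,502.60 (≈ $23.9500 each)
After Purchase 1: 579 on hand, pool $14,003.90 (≈ $24.1864 each)
Sale 1, sell 334: 334/579 × $14,003.90 → $8,078.24
After Purchase 2: 363 on hand, pool $8,928.76 (≈ $24.5971 each)
Sale 2, sell 304: 304/363 × $8,928.76 → $7,477.52
After Purchase 3: 439 on hand, pool $11,426.24 (≈ $26.0279 each)
Sale 3, sell 103: 103/439 × $11,426.24 → $2,680.87
Total COGS = $8,078.24 + $7,477.52 + $2,680.87 = $18,236.63
Ending inventory (cost pool remaining) = $8,745.37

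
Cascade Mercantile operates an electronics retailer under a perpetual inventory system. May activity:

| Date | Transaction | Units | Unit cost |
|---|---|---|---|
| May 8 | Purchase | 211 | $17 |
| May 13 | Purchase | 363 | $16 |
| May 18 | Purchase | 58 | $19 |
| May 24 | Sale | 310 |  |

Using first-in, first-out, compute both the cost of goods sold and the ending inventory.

May 24, 310 sold [FIFO — oldest first]: 211 @ $17 + 99 @ $16 = $5,171
Ending inventory: 264 @ $16 + 58 @ $19 = $5,326

COGS = $5,171; ending inventory = $5,326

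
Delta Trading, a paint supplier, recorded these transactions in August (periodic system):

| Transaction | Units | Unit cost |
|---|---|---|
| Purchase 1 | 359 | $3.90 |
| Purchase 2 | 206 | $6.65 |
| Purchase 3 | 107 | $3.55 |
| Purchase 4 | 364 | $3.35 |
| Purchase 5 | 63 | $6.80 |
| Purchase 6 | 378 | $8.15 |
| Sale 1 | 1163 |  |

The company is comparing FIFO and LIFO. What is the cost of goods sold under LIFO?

FIFO COGS: 359 @ $3.90 + 206 @ $6.65 + 107 @ $3.55 + 364 @ $3.35 + 63 @ $6.80 + 64 @ $8.15 = $5,319.25
LIFO COGS: 378 @ $8.15 + 63 @ $6.80 + 364 @ $3.35 + 107 @ $3.55 + 206 @ $6.65 + 45 @ $3.90 = $6,653.75

COGS = $6,653.75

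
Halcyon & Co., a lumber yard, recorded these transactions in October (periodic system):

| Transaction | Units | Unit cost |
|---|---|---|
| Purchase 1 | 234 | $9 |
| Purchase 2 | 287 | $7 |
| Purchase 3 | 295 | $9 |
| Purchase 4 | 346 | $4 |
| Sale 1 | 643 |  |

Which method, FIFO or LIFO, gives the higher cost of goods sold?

FIFO COGS: 234 @ $9 + 287 @ $7 + 122 @ $9 = $5,213
LIFO COGS: 346 @ $4 + 295 @ $9 + 2 @ $7 = $4,053

FIFO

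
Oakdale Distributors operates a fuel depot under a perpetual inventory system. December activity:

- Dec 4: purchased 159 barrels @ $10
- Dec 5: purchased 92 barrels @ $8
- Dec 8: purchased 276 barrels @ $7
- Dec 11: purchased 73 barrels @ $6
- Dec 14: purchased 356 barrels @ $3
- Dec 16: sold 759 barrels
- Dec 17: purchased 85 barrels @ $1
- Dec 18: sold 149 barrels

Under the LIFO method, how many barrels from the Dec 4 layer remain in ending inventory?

133

Dec 16, 759 sold [LIFO — newest first]: 356 @ $3 + 73 @ $6 + 276 @ $7 + 54 @ $8 = $3,870
Dec 18, 149 sold [LIFO — newest first]: 85 @ $1 + 38 @ $8 + 26 @ $10 = $649
Total COGS = $3,870 + $649 = $4,519
Ending inventory: 133 @ $10 = $1,330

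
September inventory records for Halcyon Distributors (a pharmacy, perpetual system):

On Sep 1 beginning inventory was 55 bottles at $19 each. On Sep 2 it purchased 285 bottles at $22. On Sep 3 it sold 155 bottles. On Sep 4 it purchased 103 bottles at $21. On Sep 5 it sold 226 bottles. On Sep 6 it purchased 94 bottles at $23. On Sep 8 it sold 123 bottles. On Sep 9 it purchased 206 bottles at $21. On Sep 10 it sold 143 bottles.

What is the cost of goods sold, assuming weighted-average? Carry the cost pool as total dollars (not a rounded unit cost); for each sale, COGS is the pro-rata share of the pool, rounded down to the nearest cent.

COGS = $13,932.28

After Sep 1: 55 on hand, pool $1,045.00 (≈ $19.0000 each)
After Sep 2: 340 on hand, pool $7,315.00 (≈ $21.5147 each)
Sep 3, sell 155: 155/340 × $7,315.00 → $3,334.77
After Sep 4: 288 on hand, pool $6,143.23 (≈ $21.3307 each)
Sep 5, sell 226: 226/288 × $6,143.23 → $4,820.72
After Sep 6: 156 on hand, pool $3,484.51 (≈ $22.3366 each)
Sep 8, sell 123: 123/156 × $3,484.51 → $2,747.40
After Sep 9: 239 on hand, pool $5,063.11 (≈ $21.1846 each)
Sep 10, sell 143: 143/239 × $5,063.11 → $3,029.39
Total COGS = $3,334.77 + $4,820.72 + $2,747.40 + $3,029.39 = $13,932.28
Ending inventory (cost pool remaining) = $2,033.72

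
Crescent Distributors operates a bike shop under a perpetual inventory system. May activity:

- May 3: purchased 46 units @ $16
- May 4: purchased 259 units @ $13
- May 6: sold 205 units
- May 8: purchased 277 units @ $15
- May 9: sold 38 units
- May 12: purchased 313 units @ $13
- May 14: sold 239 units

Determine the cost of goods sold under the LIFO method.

May 6, 205 sold [LIFO — newest first]: 205 @ $13 = $2,665
May 9, 38 sold [LIFO — newest first]: 38 @ $15 = $570
May 14, 239 sold [LIFO — newest first]: 239 @ $13 = $3,107
Total COGS = $2,665 + $570 + $3,107 = $6,342
Ending inventory: 46 @ $16 + 54 @ $13 + 239 @ $15 + 74 @ $13 = $5,985
Check: goods available $12,327 = COGS $6,342 + ending $5,985

COGS = $6,342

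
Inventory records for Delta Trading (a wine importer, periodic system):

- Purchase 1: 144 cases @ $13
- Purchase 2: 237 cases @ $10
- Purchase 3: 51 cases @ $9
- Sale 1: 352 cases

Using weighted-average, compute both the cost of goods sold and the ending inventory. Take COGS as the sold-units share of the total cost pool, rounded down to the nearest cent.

Sale 1, sell 352: 352/432 × $4,701.00 → $3,830.44
Ending inventory (cost pool remaining) = $870.56

COGS = $3,830.44; ending inventory = $870.56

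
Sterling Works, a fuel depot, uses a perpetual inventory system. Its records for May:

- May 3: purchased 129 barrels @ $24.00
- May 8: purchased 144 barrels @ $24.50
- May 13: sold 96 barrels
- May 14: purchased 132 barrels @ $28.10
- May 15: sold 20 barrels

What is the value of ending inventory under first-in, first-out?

May 13, 96 sold [FIFO — oldest first]: 96 @ $24.00 = $2,304.00
May 15, 20 sold [FIFO — oldest first]: 20 @ $24.00 = $480.00
Total COGS = $2,304.00 + $480.00 = $2,784.00
Ending inventory: 13 @ $24.00 + 144 @ $24.50 + 132 @ $28.10 = $7,549.20

Ending inventory = $7,549.20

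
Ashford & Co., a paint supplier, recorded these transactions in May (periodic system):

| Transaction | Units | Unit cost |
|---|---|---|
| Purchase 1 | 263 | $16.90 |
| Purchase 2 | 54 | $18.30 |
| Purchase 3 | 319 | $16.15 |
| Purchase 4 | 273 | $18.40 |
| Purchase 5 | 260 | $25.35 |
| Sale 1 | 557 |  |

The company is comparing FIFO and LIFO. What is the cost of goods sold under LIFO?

COGS = $12,001.80

FIFO COGS: 263 @ $16.90 + 54 @ $18.30 + 240 @ $16.15 = $9,308.90
LIFO COGS: 260 @ $25.35 + 273 @ $18.40 + 24 @ $16.15 = $12,001.80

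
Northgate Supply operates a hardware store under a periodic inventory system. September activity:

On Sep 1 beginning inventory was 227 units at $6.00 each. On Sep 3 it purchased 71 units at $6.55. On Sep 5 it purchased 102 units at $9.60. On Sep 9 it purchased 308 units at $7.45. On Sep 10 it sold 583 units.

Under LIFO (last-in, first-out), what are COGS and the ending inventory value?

COGS = $4,350.85; ending inventory = $750.00

Sep 10, 583 sold [LIFO — newest first]: 308 @ $7.45 + 102 @ $9.60 + 71 @ $6.55 + 102 @ $6.00 = $4,350.85
Ending inventory: 125 @ $6.00 = $750.00
Check: goods available $5,100.85 = COGS $4,350.85 + ending $750.00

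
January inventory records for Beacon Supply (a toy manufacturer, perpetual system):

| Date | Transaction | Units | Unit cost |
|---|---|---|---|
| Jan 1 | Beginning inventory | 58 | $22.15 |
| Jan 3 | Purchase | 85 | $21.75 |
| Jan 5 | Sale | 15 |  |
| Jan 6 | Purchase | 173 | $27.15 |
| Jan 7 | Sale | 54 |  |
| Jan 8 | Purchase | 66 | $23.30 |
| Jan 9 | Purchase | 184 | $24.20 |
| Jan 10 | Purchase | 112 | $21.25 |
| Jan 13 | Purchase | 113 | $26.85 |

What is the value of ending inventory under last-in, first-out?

Jan 5, 15 sold [LIFO — newest first]: 15 @ $21.75 = $326.25
Jan 7, 54 sold [LIFO — newest first]: 54 @ $27.15 = $1,466.10
Total COGS = $326.25 + $1,466.10 = $1,792.35
Ending inventory: 58 @ $22.15 + 70 @ $21.75 + 119 @ $27.15 + 66 @ $23.30 + 184 @ $24.20 + 112 @ $21.25 + 113 @ $26.85 = $17,442.70

Ending inventory = $17,442.70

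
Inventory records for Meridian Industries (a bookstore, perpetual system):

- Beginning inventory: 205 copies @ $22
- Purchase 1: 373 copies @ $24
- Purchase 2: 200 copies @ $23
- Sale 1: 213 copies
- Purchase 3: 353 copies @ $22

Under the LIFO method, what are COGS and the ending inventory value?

Sale 1 (213) [LIFO — newest first]: 200 @ $23 + 13 @ $24 = $4,912
Ending inventory: 205 @ $22 + 360 @ $24 + 353 @ $22 = $20,916

COGS = $4,912; ending inventory = $20,916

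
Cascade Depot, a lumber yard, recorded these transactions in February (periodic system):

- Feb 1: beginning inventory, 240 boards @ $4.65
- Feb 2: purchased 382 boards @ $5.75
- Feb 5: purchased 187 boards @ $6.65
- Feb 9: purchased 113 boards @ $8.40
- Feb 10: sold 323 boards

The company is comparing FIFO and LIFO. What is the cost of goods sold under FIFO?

FIFO COGS: 240 @ $4.65 + 83 @ $5.75 = $1,593.25
LIFO COGS: 113 @ $8.40 + 187 @ $6.65 + 23 @ $5.75 = $2,325.00

COGS = $1,593.25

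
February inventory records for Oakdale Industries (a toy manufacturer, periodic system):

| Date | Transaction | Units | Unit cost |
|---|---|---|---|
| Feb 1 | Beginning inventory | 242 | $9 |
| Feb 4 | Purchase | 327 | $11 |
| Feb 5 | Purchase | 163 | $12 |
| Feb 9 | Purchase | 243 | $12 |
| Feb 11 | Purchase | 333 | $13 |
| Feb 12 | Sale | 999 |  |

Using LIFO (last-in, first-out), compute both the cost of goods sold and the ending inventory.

Feb 12, 999 sold [LIFO — newest first]: 333 @ $13 + 243 @ $12 + 163 @ $12 + 260 @ $11 = $12,061
Ending inventory: 242 @ $9 + 67 @ $11 = $2,915
Check: goods available $14,976 = COGS $12,061 + ending $2,915

COGS = $12,061; ending inventory = $2,915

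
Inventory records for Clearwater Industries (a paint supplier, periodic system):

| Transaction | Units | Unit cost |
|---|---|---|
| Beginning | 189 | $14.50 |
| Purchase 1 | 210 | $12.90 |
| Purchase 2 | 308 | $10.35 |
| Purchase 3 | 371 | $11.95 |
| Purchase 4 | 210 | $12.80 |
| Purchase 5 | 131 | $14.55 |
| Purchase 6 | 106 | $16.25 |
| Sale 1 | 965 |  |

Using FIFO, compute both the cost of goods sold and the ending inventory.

COGS = $11,720.40; ending inventory = $7,666.90

Sale 1 (965) [FIFO — oldest first]: 189 @ $14.50 + 210 @ $12.90 + 308 @ $10.35 + 258 @ $11.95 = $11,720.40
Ending inventory: 113 @ $11.95 + 210 @ $12.80 + 131 @ $14.55 + 106 @ $16.25 = $7,666.90
Check: goods available $19,387.30 = COGS $11,720.40 + ending $7,666.90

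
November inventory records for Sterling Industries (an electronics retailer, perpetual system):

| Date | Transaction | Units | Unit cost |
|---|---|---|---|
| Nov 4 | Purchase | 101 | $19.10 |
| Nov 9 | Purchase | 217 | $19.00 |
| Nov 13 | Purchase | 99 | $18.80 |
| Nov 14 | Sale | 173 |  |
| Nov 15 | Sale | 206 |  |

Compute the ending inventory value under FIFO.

Nov 14, 173 sold [FIFO — oldest first]: 101 @ $19.10 + 72 @ $19.00 = $3,297.10
Nov 15, 206 sold [FIFO — oldest first]: 145 @ $19.00 + 61 @ $18.80 = $3,901.80
Total COGS = $3,297.10 + $3,901.80 = $7,198.90
Ending inventory: 38 @ $18.80 = $714.40
Check: goods available $7,913.30 = COGS $7,198.90 + ending $714.40

Ending inventory = $714.40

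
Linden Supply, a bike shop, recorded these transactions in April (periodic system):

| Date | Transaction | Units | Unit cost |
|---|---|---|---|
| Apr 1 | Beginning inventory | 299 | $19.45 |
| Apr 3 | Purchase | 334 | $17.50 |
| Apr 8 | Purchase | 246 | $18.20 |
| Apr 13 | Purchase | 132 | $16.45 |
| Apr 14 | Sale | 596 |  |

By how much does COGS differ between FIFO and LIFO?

FIFO COGS: 299 @ $19.45 + 297 @ $17.50 = $11,013.05
LIFO COGS: 132 @ $16.45 + 246 @ $18.20 + 218 @ $17.50 = $10,463.60
Difference = |$11,013.05 − $10,463.60| = $549.45

$549.45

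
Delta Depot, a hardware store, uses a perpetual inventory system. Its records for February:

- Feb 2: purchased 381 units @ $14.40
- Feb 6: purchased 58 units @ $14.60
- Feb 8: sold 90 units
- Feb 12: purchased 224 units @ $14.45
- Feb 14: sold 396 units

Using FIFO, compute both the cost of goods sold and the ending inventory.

COGS = $7,012.35; ending inventory = $2,557.65

Feb 8, 90 sold [FIFO — oldest first]: 90 @ $14.40 = $1,296.00
Feb 14, 396 sold [FIFO — oldest first]: 291 @ $14.40 + 58 @ $14.60 + 47 @ $14.45 = $5,716.35
Total COGS = $1,296.00 + $5,716.35 = $7,012.35
Ending inventory: 177 @ $14.45 = $2,557.65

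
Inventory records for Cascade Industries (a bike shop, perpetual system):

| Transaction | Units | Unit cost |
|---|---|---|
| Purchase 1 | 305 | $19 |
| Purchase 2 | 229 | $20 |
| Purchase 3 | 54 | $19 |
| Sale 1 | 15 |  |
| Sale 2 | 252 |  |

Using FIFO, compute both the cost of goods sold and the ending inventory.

COGS = $5,073; ending inventory = $6,328

Sale 1 (15) [FIFO — oldest first]: 15 @ $19 = $285
Sale 2 (252) [FIFO — oldest first]: 252 @ $19 = $4,788
Total COGS = $285 + $4,788 = $5,073
Ending inventory: 38 @ $19 + 229 @ $20 + 54 @ $19 = $6,328
Check: goods available $11,401 = COGS $5,073 + ending $6,328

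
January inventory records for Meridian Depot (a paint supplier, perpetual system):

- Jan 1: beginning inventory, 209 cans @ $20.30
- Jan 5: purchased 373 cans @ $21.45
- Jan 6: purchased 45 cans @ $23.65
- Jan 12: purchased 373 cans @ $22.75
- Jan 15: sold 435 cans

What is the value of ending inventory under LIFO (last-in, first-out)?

Jan 15, 435 sold [LIFO — newest first]: 373 @ $22.75 + 45 @ $23.65 + 17 @ $21.45 = $9,914.65
Ending inventory: 209 @ $20.30 + 356 @ $21.45 = $11,878.90

Ending inventory = $11,878.90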